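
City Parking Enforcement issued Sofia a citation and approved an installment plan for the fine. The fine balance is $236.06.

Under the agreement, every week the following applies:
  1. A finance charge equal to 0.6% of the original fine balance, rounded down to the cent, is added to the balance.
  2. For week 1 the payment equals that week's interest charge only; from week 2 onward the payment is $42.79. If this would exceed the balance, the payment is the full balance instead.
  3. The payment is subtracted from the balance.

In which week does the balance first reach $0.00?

# | Opening | Interest | Payment | End bal
1 | $236.06 | $1.41 | $1.41 | $236.06
2 | $236.06 | $1.41 | $42.79 | $194.68
3 | $194.68 | $1.41 | $42.79 | $153.30
4 | $153.30 | $1.41 | $42.79 | $111.92
5 | $111.92 | $1.41 | $42.79 | $70.54
6 | $70.54 | $1.41 | $42.79 | $29.16
7 | $29.16 | $1.41 | $30.57 | $0.00
Balance reaches $0.00 in week 7.

7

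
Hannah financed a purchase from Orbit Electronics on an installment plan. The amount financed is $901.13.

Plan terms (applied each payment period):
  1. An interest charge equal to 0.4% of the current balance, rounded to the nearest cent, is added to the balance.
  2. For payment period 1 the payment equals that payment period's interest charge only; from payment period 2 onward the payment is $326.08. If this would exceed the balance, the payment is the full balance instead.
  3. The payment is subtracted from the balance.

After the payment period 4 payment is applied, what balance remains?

$0.00

Payment period 1: opening $901.13; interest $3.60 → $904.73; payment $3.60; balance $901.13
Payment period 2: opening $901.13; interest $3.60 → $904.73; payment $326.08; balance $578.65
Payment period 3: opening $578.65; interest $2.31 → $580.96; payment $326.08; balance $254.88
Payment period 4: opening $254.88; interest $1.02 → $255.90; payment $255.90; balance $0.00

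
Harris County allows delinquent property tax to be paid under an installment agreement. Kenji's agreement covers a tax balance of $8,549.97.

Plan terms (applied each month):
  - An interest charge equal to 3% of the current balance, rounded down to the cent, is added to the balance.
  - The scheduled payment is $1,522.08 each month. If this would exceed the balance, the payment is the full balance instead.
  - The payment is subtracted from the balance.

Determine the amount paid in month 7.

$374.54

Month 1: $8,549.97 +$256.49 interest = $8,806.46; pay $1,522.08 → $7,284.38
Month 2: $7,284.38 +$218.53 interest = $7,502.91; pay $1,522.08 → $5,980.83
Month 3: $5,980.83 +$179.42 interest = $6,160.25; pay $1,522.08 → $4,638.17
Month 4: $4,638.17 +$139.14 interest = $4,777.31; pay $1,522.08 → $3,255.23
Month 5: $3,255.23 +$97.65 interest = $3,352.88; pay $1,522.08 → $1,830.80
Month 6: $1,830.80 +$54.92 interest = $1,885.72; pay $1,522.08 → $363.64
Month 7: $363.64 +$10.90 interest = $374.54; pay $374.54 → $0.00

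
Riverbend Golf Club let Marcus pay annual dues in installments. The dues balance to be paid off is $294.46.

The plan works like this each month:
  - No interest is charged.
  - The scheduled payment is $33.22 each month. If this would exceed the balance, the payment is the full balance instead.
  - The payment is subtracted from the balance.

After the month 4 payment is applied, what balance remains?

# | Opening | Payment | End bal
1 | $294.46 | $33.22 | $261.24
2 | $261.24 | $33.22 | $228.02
3 | $228.02 | $33.22 | $194.80
4 | $194.80 | $33.22 | $161.58

$161.58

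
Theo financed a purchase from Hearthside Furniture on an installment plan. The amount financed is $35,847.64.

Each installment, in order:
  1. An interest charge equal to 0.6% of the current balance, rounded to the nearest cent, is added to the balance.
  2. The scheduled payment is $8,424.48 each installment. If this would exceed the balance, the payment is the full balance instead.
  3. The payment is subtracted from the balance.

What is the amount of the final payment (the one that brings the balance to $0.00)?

$2,729.63

Installment 1: $35,847.64 +$215.09 interest = $36,062.73; pay $8,424.48 → $27,638.25
Installment 2: $27,638.25 +$165.83 interest = $27,804.08; pay $8,424.48 → $19,379.60
Installment 3: $19,379.60 +$116.28 interest = $19,495.88; pay $8,424.48 → $11,071.40
Installment 4: $11,071.40 +$66.43 interest = $11,137.83; pay $8,424.48 → $2,713.35
Installment 5: $2,713.35 +$16.28 interest = $2,729.63; pay $2,729.63 → $0.00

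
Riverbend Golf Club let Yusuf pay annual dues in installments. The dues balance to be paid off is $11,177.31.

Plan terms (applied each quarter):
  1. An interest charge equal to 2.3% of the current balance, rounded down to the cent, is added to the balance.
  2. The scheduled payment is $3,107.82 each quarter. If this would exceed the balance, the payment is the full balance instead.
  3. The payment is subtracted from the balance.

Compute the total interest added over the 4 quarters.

Quarter 1: opening $11,177.31; interest $257.07 → $11,434.38; payment $3,107.82; balance $8,326.56
Quarter 2: opening $8,326.56; interest $191.51 → $8,518.07; payment $3,107.82; balance $5,410.25
Quarter 3: opening $5,410.25; interest $124.43 → $5,534.68; payment $3,107.82; balance $2,426.86
Quarter 4: opening $2,426.86; interest $55.81 → $2,482.67; payment $2,482.67; balance $0.00
Total interest: $257.07 + $191.51 + $124.43 + $55.81 = $628.82

$628.82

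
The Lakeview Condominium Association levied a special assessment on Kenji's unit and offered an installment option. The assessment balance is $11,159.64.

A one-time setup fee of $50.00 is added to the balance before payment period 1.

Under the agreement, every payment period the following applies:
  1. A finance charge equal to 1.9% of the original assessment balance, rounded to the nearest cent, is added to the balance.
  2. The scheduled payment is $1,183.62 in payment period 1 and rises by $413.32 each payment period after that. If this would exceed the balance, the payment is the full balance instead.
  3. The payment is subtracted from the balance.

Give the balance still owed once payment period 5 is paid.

# | Opening | Interest | Payment | End bal
1 | $11,209.64 | $212.03 | $1,183.62 | $10,238.05
2 | $10,238.05 | $212.03 | $1,596.94 | $8,853.14
3 | $8,853.14 | $212.03 | $2,010.26 | $7,054.91
4 | $7,054.91 | $212.03 | $2,423.58 | $4,843.36
5 | $4,843.36 | $212.03 | $2,836.90 | $2,218.49

$2,218.49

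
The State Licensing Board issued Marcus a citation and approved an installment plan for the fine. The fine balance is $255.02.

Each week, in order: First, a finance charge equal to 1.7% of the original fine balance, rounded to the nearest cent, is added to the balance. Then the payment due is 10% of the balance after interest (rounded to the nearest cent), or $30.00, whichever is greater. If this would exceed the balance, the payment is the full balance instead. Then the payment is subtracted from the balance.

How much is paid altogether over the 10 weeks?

$298.42

Week 1: $255.02 +$4.34 interest = $259.36; pay $30.00 → $229.36
Week 2: $229.36 +$4.34 interest = $233.70; pay $30.00 → $203.70
Week 3: $203.70 +$4.34 interest = $208.04; pay $30.00 → $178.04
Week 4: $178.04 +$4.34 interest = $182.38; pay $30.00 → $152.38
Week 5: $152.38 +$4.34 interest = $156.72; pay $30.00 → $126.72
Week 6: $126.72 +$4.34 interest = $131.06; pay $30.00 → $101.06
Week 7: $101.06 +$4.34 interest = $105.40; pay $30.00 → $75.40
Week 8: $75.40 +$4.34 interest = $79.74; pay $30.00 → $49.74
Week 9: $49.74 +$4.34 interest = $54.08; pay $30.00 → $24.08
Week 10: $24.08 +$4.34 interest = $28.42; pay $28.42 → $0.00
Total paid: $298.42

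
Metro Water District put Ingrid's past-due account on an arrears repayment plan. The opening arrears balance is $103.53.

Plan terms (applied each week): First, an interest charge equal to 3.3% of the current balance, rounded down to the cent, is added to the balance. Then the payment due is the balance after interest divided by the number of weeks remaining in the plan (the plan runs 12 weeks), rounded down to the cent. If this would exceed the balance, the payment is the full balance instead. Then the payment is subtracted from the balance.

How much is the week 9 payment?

Week 1: opening $103.53; interest $3.41 → $106.94; payment $8.91; balance $98.03
Week 2: opening $98.03; interest $3.23 → $101.26; payment $9.20; balance $92.06
Week 3: opening $92.06; interest $3.03 → $95.09; payment $9.50; balance $85.59
Week 4: opening $85.59; interest $2.82 → $88.41; payment $9.82; balance $78.59
Week 5: opening $78.59; interest $2.59 → $81.18; payment $10.14; balance $71.04
Week 6: opening $71.04; interest $2.34 → $73.38; payment $10.48; balance $62.90
Week 7: opening $62.90; interest $2.07 → $64.97; payment $10.82; balance $54.15
Week 8: opening $54.15; interest $1.78 → $55.93; payment $11.18; balance $44.75
Week 9: opening $44.75; interest $1.47 → $46.22; payment $11.55; balance $34.67

$11.55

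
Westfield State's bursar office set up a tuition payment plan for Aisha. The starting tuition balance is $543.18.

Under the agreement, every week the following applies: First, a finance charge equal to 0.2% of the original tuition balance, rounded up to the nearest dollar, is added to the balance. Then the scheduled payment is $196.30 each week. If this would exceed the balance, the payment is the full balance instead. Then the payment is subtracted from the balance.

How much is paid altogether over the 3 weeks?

$549.18

# | Opening | Interest | Payment | End bal
1 | $543.18 | $2.00 | $196.30 | $348.88
2 | $348.88 | $2.00 | $196.30 | $154.58
3 | $154.58 | $2.00 | $156.58 | $0.00
Total paid: $549.18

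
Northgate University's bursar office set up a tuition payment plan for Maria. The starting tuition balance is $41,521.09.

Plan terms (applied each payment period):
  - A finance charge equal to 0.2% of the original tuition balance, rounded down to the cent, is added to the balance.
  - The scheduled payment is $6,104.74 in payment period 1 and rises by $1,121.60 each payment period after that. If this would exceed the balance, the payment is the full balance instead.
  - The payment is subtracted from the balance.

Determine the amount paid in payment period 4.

$9,469.54

# | Opening | Interest | Payment | End bal
1 | $41,521.09 | $83.04 | $6,104.74 | $35,499.39
2 | $35,499.39 | $83.04 | $7,226.34 | $28,356.09
3 | $28,356.09 | $83.04 | $8,347.94 | $20,091.19
4 | $20,091.19 | $83.04 | $9,469.54 | $10,704.69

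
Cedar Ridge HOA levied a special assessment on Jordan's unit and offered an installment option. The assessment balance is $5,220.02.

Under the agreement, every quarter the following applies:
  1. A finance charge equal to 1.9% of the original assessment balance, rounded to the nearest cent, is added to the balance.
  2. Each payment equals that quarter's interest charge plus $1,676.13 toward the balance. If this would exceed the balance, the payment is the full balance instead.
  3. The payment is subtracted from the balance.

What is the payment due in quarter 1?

# | Opening | Interest | Payment | End bal
1 | $5,220.02 | $99.18 | $1,775.31 | $3,543.89

$1,775.31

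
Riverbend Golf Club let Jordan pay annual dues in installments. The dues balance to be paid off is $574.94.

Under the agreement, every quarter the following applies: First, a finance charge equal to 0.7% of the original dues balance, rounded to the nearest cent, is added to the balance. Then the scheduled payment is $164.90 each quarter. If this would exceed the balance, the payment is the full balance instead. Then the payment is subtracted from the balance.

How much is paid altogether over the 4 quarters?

Quarter 1: opening $574.94; interest $4.02 → $578.96; payment $164.90; balance $414.06
Quarter 2: opening $414.06; interest $4.02 → $418.08; payment $164.90; balance $253.18
Quarter 3: opening $253.18; interest $4.02 → $257.20; payment $164.90; balance $92.30
Quarter 4: opening $92.30; interest $4.02 → $96.32; payment $96.32; balance $0.00
Total paid: $591.02

$591.02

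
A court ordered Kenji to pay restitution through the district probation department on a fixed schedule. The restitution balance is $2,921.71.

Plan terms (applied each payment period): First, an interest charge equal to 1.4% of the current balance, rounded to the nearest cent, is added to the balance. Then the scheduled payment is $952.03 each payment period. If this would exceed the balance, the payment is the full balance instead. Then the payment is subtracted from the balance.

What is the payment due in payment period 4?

$151.98

Payment period 1: opening $2,921.71; interest $40.90 → $2,962.61; payment $952.03; balance $2,010.58
Payment period 2: opening $2,010.58; interest $28.15 → $2,038.73; payment $952.03; balance $1,086.70
Payment period 3: opening $1,086.70; interest $15.21 → $1,101.91; payment $952.03; balance $149.88
Payment period 4: opening $149.88; interest $2.10 → $151.98; payment $151.98; balance $0.00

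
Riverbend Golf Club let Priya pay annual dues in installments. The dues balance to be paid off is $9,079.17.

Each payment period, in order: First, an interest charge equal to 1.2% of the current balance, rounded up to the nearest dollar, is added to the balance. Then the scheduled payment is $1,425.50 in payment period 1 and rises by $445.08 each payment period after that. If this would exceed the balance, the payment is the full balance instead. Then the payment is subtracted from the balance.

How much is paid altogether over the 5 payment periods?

Payment period 1: $9,079.17 +$109.00 interest = $9,188.17; pay $1,425.50 → $7,762.67
Payment period 2: $7,762.67 +$94.00 interest = $7,856.67; pay $1,870.58 → $5,986.09
Payment period 3: $5,986.09 +$72.00 interest = $6,058.09; pay $2,315.66 → $3,742.43
Payment period 4: $3,742.43 +$45.00 interest = $3,787.43; pay $2,760.74 → $1,026.69
Payment period 5: $1,026.69 +$13.00 interest = $1,039.69; pay $1,039.69 → $0.00
Total paid: $9,412.17

$9,412.17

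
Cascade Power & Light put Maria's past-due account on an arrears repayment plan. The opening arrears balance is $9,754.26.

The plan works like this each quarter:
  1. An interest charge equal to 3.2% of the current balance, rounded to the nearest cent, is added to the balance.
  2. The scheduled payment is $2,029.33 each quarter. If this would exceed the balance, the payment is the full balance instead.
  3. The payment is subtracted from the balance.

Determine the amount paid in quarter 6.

# | Opening | Interest | Payment | End bal
1 | $9,754.26 | $312.14 | $2,029.33 | $8,037.07
2 | $8,037.07 | $257.19 | $2,029.33 | $6,264.93
3 | $6,264.93 | $200.48 | $2,029.33 | $4,436.08
4 | $4,436.08 | $141.95 | $2,029.33 | $2,548.70
5 | $2,548.70 | $81.56 | $2,029.33 | $600.93
6 | $600.93 | $19.23 | $620.16 | $0.00

$620.16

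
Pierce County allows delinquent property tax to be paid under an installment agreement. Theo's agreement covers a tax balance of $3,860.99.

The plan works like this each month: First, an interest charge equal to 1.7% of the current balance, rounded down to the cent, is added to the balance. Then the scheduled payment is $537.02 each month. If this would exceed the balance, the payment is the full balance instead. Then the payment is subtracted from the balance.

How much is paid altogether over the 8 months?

$4,153.87

# | Opening | Interest | Payment | End bal
1 | $3,860.99 | $65.63 | $537.02 | $3,389.60
2 | $3,389.60 | $57.62 | $537.02 | $2,910.20
3 | $2,910.20 | $49.47 | $537.02 | $2,422.65
4 | $2,422.65 | $41.18 | $537.02 | $1,926.81
5 | $1,926.81 | $32.75 | $537.02 | $1,422.54
6 | $1,422.54 | $24.18 | $537.02 | $909.70
7 | $909.70 | $15.46 | $537.02 | $388.14
8 | $388.14 | $6.59 | $394.73 | $0.00
Total paid: $4,153.87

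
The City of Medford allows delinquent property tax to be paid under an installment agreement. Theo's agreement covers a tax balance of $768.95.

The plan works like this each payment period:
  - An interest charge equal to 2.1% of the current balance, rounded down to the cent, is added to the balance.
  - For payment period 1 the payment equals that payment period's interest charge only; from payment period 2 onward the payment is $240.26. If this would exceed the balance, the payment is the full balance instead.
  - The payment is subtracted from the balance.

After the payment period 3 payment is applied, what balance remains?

Payment period 1: $768.95 +$16.14 interest = $785.09; pay $16.14 → $768.95
Payment period 2: $768.95 +$16.14 interest = $785.09; pay $240.26 → $544.83
Payment period 3: $544.83 +$11.44 interest = $556.27; pay $240.26 → $316.01

$316.01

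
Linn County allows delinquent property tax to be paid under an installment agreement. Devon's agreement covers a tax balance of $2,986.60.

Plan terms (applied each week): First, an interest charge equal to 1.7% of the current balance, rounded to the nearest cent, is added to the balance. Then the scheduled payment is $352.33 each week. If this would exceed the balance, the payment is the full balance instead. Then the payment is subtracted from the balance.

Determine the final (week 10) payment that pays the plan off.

$81.89

Week 1: opening $2,986.60; interest $50.77 → $3,037.37; payment $352.33; balance $2,685.04
Week 2: opening $2,685.04; interest $45.65 → $2,730.69; payment $352.33; balance $2,378.36
Week 3: opening $2,378.36; interest $40.43 → $2,418.79; payment $352.33; balance $2,066.46
Week 4: opening $2,066.46; interest $35.13 → $2,101.59; payment $352.33; balance $1,749.26
Week 5: opening $1,749.26; interest $29.74 → $1,779.00; payment $352.33; balance $1,426.67
Week 6: opening $1,426.67; interest $24.25 → $1,450.92; payment $352.33; balance $1,098.59
Week 7: opening $1,098.59; interest $18.68 → $1,117.27; payment $352.33; balance $764.94
Week 8: opening $764.94; interest $13.00 → $777.94; payment $352.33; balance $425.61
Week 9: opening $425.61; interest $7.24 → $432.85; payment $352.33; balance $80.52
Week 10: opening $80.52; interest $1.37 → $81.89; payment $81.89; balance $0.00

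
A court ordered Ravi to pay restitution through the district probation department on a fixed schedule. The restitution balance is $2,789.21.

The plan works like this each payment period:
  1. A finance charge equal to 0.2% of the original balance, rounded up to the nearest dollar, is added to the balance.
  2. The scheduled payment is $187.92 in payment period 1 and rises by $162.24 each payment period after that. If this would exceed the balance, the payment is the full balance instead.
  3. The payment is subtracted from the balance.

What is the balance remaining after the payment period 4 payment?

Payment period 1: opening $2,789.21; interest $6.00 → $2,795.21; payment $187.92; balance $2,607.29
Payment period 2: opening $2,607.29; interest $6.00 → $2,613.29; payment $350.16; balance $2,263.13
Payment period 3: opening $2,263.13; interest $6.00 → $2,269.13; payment $512.40; balance $1,756.73
Payment period 4: opening $1,756.73; interest $6.00 → $1,762.73; payment $674.64; balance $1,088.09

$1,088.09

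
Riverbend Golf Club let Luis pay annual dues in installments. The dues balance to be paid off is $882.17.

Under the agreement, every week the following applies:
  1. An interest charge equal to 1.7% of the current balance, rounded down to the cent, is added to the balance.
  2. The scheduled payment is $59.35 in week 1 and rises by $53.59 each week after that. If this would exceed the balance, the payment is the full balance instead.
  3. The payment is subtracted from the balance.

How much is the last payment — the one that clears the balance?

Week 1: opening $882.17; interest $14.99 → $897.16; payment $59.35; balance $837.81
Week 2: opening $837.81; interest $14.24 → $852.05; payment $112.94; balance $739.11
Week 3: opening $739.11; interest $12.56 → $751.67; payment $166.53; balance $585.14
Week 4: opening $585.14; interest $9.94 → $595.08; payment $220.12; balance $374.96
Week 5: opening $374.96; interest $6.37 → $381.33; payment $273.71; balance $107.62
Week 6: opening $107.62; interest $1.82 → $109.44; payment $109.44; balance $0.00

$109.44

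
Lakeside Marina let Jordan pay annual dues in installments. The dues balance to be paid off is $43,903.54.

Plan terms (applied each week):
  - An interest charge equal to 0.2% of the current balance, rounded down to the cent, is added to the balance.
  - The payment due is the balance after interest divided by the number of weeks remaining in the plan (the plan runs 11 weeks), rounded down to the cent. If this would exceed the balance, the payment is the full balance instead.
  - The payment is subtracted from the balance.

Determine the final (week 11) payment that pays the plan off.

# | Opening | Interest | Payment | End bal
1 | $43,903.54 | $87.80 | $3,999.21 | $39,992.13
2 | $39,992.13 | $79.98 | $4,007.21 | $36,064.90
3 | $36,064.90 | $72.12 | $4,015.22 | $32,121.80
4 | $32,121.80 | $64.24 | $4,023.25 | $28,162.79
5 | $28,162.79 | $56.32 | $4,031.30 | $24,187.81
6 | $24,187.81 | $48.37 | $4,039.36 | $20,196.82
7 | $20,196.82 | $40.39 | $4,047.44 | $16,189.77
8 | $16,189.77 | $32.37 | $4,055.53 | $12,166.61
9 | $12,166.61 | $24.33 | $4,063.64 | $8,127.30
10 | $8,127.30 | $16.25 | $4,071.77 | $4,071.78
11 | $4,071.78 | $8.14 | $4,079.92 | $0.00

$4,079.92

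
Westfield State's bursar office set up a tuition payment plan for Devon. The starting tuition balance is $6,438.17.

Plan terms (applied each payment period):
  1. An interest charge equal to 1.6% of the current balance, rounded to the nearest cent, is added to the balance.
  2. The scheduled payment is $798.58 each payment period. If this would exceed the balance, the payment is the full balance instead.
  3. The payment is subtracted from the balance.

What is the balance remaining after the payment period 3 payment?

Payment period 1: opening $6,438.17; interest $103.01 → $6,541.18; payment $798.58; balance $5,742.60
Payment period 2: opening $5,742.60; interest $91.88 → $5,834.48; payment $798.58; balance $5,035.90
Payment period 3: opening $5,035.90; interest $80.57 → $5,116.47; payment $798.58; balance $4,317.89

$4,317.89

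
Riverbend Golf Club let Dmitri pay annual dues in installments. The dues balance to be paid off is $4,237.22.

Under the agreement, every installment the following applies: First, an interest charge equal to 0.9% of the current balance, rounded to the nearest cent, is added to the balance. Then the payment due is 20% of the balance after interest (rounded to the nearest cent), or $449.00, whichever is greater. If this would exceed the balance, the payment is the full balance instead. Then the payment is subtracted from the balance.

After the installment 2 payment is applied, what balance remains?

Installment 1: $4,237.22 +$38.13 interest = $4,275.35; pay $855.07 → $3,420.28
Installment 2: $3,420.28 +$30.78 interest = $3,451.06; pay $690.21 → $2,760.85

$2,760.85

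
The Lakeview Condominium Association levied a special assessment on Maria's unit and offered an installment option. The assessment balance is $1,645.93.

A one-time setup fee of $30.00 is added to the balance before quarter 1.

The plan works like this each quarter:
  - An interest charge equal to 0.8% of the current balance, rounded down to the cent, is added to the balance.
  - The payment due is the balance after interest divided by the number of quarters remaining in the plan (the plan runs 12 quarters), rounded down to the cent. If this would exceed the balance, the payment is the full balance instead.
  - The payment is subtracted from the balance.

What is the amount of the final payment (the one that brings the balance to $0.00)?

Quarter 1: opening $1,675.93; interest $13.40 → $1,689.33; payment $140.77; balance $1,548.56
Quarter 2: opening $1,548.56; interest $12.38 → $1,560.94; payment $141.90; balance $1,419.04
Quarter 3: opening $1,419.04; interest $11.35 → $1,430.39; payment $143.03; balance $1,287.36
Quarter 4: opening $1,287.36; interest $10.29 → $1,297.65; payment $144.18; balance $1,153.47
Quarter 5: opening $1,153.47; interest $9.22 → $1,162.69; payment $145.33; balance $1,017.36
Quarter 6: opening $1,017.36; interest $8.13 → $1,025.49; payment $146.49; balance $879.00
Quarter 7: opening $879.00; interest $7.03 → $886.03; payment $147.67; balance $738.36
Quarter 8: opening $738.36; interest $5.90 → $744.26; payment $148.85; balance $595.41
Quarter 9: opening $595.41; interest $4.76 → $600.17; payment $150.04; balance $450.13
Quarter 10: opening $450.13; interest $3.60 → $453.73; payment $151.24; balance $302.49
Quarter 11: opening $302.49; interest $2.41 → $304.90; payment $152.45; balance $152.45
Quarter 12: opening $152.45; interest $1.21 → $153.66; payment $153.66; balance $0.00

$153.66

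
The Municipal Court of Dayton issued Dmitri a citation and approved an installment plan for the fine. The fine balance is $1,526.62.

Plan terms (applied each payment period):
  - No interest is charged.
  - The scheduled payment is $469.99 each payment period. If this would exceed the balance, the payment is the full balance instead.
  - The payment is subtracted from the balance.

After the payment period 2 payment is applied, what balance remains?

$586.64

# | Opening | Payment | End bal
1 | $1,526.62 | $469.99 | $1,056.63
2 | $1,056.63 | $469.99 | $586.64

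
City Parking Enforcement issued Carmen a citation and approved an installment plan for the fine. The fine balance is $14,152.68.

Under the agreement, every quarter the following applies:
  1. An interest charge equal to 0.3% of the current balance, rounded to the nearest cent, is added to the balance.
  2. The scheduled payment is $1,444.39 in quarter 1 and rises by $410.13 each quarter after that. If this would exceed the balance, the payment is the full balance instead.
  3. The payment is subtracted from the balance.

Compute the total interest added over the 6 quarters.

$166.74

Quarter 1: opening $14,152.68; interest $42.46 → $14,195.14; payment $1,444.39; balance $12,750.75
Quarter 2: opening $12,750.75; interest $38.25 → $12,789.00; payment $1,854.52; balance $10,934.48
Quarter 3: opening $10,934.48; interest $32.80 → $10,967.28; payment $2,264.65; balance $8,702.63
Quarter 4: opening $8,702.63; interest $26.11 → $8,728.74; payment $2,674.78; balance $6,053.96
Quarter 5: opening $6,053.96; interest $18.16 → $6,072.12; payment $3,084.91; balance $2,987.21
Quarter 6: opening $2,987.21; interest $8.96 → $2,996.17; payment $2,996.17; balance $0.00
Total interest: $42.46 + $38.25 + $32.80 + $26.11 + $18.16 + $8.96 = $166.74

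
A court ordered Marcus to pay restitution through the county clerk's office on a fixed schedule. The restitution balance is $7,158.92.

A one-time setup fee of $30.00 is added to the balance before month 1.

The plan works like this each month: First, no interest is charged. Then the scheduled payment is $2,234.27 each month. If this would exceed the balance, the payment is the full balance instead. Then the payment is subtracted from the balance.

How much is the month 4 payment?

$486.11

Month 1: opening $7,188.92; payment $2,234.27; balance $4,954.65
Month 2: opening $4,954.65; payment $2,234.27; balance $2,720.38
Month 3: opening $2,720.38; payment $2,234.27; balance $486.11
Month 4: opening $486.11; payment $486.11; balance $0.00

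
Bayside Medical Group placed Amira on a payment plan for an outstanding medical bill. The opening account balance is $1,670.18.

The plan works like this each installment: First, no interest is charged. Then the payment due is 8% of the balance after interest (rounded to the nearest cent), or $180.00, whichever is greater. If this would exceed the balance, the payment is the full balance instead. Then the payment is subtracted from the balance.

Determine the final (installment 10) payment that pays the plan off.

Installment 1: $1,670.18 − $180.00 → $1,490.18
Installment 2: $1,490.18 − $180.00 → $1,310.18
Installment 3: $1,310.18 − $180.00 → $1,130.18
Installment 4: $1,130.18 − $180.00 → $950.18
Installment 5: $950.18 − $180.00 → $770.18
Installment 6: $770.18 − $180.00 → $590.18
Installment 7: $590.18 − $180.00 → $410.18
Installment 8: $410.18 − $180.00 → $230.18
Installment 9: $230.18 − $180.00 → $50.18
Installment 10: $50.18 − $50.18 → $0.00

$50.18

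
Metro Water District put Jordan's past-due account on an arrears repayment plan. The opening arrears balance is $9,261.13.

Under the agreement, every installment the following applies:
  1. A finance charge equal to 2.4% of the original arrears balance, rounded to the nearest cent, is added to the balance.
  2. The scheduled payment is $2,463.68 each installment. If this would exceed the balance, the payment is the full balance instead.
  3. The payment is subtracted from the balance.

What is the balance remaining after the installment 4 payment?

# | Opening | Interest | Payment | End bal
1 | $9,261.13 | $222.27 | $2,463.68 | $7,019.72
2 | $7,019.72 | $222.27 | $2,463.68 | $4,778.31
3 | $4,778.31 | $222.27 | $2,463.68 | $2,536.90
4 | $2,536.90 | $222.27 | $2,463.68 | $295.49

$295.49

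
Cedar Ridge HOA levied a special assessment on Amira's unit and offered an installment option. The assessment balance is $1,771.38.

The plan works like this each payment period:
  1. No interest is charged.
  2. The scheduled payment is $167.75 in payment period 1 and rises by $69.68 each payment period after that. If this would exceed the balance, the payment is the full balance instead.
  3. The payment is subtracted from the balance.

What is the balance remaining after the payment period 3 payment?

$1,059.09

Payment period 1: opening $1,771.38; payment $167.75; balance $1,603.63
Payment period 2: opening $1,603.63; payment $237.43; balance $1,366.20
Payment period 3: opening $1,366.20; payment $307.11; balance $1,059.09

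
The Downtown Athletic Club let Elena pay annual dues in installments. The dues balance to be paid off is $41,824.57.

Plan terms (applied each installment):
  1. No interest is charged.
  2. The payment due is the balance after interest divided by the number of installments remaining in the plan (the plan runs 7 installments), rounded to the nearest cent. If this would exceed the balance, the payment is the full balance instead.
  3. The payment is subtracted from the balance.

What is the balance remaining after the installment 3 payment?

Installment 1: opening $41,824.57; payment $5,974.94; balance $35,849.63
Installment 2: opening $35,849.63; payment $5,974.94; balance $29,874.69
Installment 3: opening $29,874.69; payment $5,974.94; balance $23,899.75

$23,899.75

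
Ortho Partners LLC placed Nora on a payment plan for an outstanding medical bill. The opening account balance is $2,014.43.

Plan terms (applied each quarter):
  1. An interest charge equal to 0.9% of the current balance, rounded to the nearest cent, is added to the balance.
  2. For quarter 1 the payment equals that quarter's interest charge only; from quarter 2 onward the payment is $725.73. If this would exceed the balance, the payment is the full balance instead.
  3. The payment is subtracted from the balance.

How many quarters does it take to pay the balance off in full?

4

# | Opening | Interest | Payment | End bal
1 | $2,014.43 | $18.13 | $18.13 | $2,014.43
2 | $2,014.43 | $18.13 | $725.73 | $1,306.83
3 | $1,306.83 | $11.76 | $725.73 | $592.86
4 | $592.86 | $5.34 | $598.20 | $0.00
Balance reaches $0.00 in quarter 4.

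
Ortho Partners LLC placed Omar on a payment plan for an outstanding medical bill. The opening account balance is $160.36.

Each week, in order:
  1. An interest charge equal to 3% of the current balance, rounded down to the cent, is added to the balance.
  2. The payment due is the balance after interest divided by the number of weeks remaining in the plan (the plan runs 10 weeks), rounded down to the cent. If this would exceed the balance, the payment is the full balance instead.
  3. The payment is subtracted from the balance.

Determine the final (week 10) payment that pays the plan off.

$21.54

Week 1: $160.36 +$4.81 interest = $165.17; pay $16.51 → $148.66
Week 2: $148.66 +$4.45 interest = $153.11; pay $17.01 → $136.10
Week 3: $136.10 +$4.08 interest = $140.18; pay $17.52 → $122.66
Week 4: $122.66 +$3.67 interest = $126.33; pay $18.04 → $108.29
Week 5: $108.29 +$3.24 interest = $111.53; pay $18.58 → $92.95
Week 6: $92.95 +$2.78 interest = $95.73; pay $19.14 → $76.59
Week 7: $76.59 +$2.29 interest = $78.88; pay $19.72 → $59.16
Week 8: $59.16 +$1.77 interest = $60.93; pay $20.31 → $40.62
Week 9: $40.62 +$1.21 interest = $41.83; pay $20.91 → $20.92
Week 10: $20.92 +$0.62 interest = $21.54; pay $21.54 → $0.00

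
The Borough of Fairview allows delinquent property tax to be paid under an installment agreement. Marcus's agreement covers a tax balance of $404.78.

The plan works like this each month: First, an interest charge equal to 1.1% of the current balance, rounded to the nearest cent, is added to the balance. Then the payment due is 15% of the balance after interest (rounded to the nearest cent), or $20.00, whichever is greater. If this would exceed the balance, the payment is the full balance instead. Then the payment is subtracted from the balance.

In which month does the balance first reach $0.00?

15

Month 1: opening $404.78; interest $4.45 → $409.23; payment $61.38; balance $347.85
Month 2: opening $347.85; interest $3.83 → $351.68; payment $52.75; balance $298.93
Month 3: opening $298.93; interest $3.29 → $302.22; payment $45.33; balance $256.89
Month 4: opening $256.89; interest $2.83 → $259.72; payment $38.96; balance $220.76
Month 5: opening $220.76; interest $2.43 → $223.19; payment $33.48; balance $189.71
Month 6: opening $189.71; interest $2.09 → $191.80; payment $28.77; balance $163.03
Month 7: opening $163.03; interest $1.79 → $164.82; payment $24.72; balance $140.10
Month 8: opening $140.10; interest $1.54 → $141.64; payment $21.25; balance $120.39
Month 9: opening $120.39; interest $1.32 → $121.71; payment $20.00; balance $101.71
Month 10: opening $101.71; interest $1.12 → $102.83; payment $20.00; balance $82.83
Month 11: opening $82.83; interest $0.91 → $83.74; payment $20.00; balance $63.74
Month 12: opening $63.74; interest $0.70 → $64.44; payment $20.00; balance $44.44
Month 13: opening $44.44; interest $0.49 → $44.93; payment $20.00; balance $24.93
Month 14: opening $24.93; interest $0.27 → $25.20; payment $20.00; balance $5.20
Month 15: opening $5.20; interest $0.06 → $5.26; payment $5.26; balance $0.00
Balance reaches $0.00 in month 15.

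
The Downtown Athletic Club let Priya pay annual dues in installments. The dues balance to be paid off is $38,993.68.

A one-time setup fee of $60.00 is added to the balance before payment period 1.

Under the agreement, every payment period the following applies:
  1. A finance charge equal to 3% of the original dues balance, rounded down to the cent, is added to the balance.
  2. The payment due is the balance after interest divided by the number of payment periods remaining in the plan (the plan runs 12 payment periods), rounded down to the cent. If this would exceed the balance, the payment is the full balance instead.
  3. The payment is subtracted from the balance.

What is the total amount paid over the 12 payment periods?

$53,091.40

Payment period 1: opening $39,053.68; interest $1,169.81 → $40,223.49; payment $3,351.95; balance $36,871.54
Payment period 2: opening $36,871.54; interest $1,169.81 → $38,041.35; payment $3,458.30; balance $34,583.05
Payment period 3: opening $34,583.05; interest $1,169.81 → $35,752.86; payment $3,575.28; balance $32,177.58
Payment period 4: opening $32,177.58; interest $1,169.81 → $33,347.39; payment $3,705.26; balance $29,642.13
Payment period 5: opening $29,642.13; interest $1,169.81 → $30,811.94; payment $3,851.49; balance $26,960.45
Payment period 6: opening $26,960.45; interest $1,169.81 → $28,130.26; payment $4,018.60; balance $24,111.66
Payment period 7: opening $24,111.66; interest $1,169.81 → $25,281.47; payment $4,213.57; balance $21,067.90
Payment period 8: opening $21,067.90; interest $1,169.81 → $22,237.71; payment $4,447.54; balance $17,790.17
Payment period 9: opening $17,790.17; interest $1,169.81 → $18,959.98; payment $4,739.99; balance $14,219.99
Payment period 10: opening $14,219.99; interest $1,169.81 → $15,389.80; payment $5,129.93; balance $10,259.87
Payment period 11: opening $10,259.87; interest $1,169.81 → $11,429.68; payment $5,714.84; balance $5,714.84
Payment period 12: opening $5,714.84; interest $1,169.81 → $6,884.65; payment $6,884.65; balance $0.00
Total paid: $53,091.40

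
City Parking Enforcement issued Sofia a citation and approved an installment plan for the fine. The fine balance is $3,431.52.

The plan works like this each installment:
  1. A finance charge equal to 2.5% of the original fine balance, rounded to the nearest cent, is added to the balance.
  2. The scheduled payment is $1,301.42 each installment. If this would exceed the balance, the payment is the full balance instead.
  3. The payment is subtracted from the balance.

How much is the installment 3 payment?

$1,086.05

# | Opening | Interest | Payment | End bal
1 | $3,431.52 | $85.79 | $1,301.42 | $2,215.89
2 | $2,215.89 | $85.79 | $1,301.42 | $1,000.26
3 | $1,000.26 | $85.79 | $1,086.05 | $0.00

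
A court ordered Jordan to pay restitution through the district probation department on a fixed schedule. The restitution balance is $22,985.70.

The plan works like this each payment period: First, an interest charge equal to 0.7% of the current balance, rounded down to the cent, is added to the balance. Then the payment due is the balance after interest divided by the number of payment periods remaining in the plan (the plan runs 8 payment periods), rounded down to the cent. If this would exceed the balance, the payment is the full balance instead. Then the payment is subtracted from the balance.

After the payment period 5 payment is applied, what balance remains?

# | Opening | Interest | Payment | End bal
1 | $22,985.70 | $160.89 | $2,893.32 | $20,253.27
2 | $20,253.27 | $141.77 | $2,913.57 | $17,481.47
3 | $17,481.47 | $122.37 | $2,933.97 | $14,669.87
4 | $14,669.87 | $102.68 | $2,954.51 | $11,818.04
5 | $11,818.04 | $82.72 | $2,975.19 | $8,925.57

$8,925.57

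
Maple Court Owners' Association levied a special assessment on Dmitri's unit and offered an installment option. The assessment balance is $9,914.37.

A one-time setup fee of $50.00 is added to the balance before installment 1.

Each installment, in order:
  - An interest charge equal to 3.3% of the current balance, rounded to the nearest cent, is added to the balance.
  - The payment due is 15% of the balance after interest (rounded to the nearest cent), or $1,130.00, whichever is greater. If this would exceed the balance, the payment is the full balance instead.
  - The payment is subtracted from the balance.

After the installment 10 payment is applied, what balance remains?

Installment 1: $9,964.37 +$328.82 interest = $10,293.19; pay $1,543.98 → $8,749.21
Installment 2: $8,749.21 +$288.72 interest = $9,037.93; pay $1,355.69 → $7,682.24
Installment 3: $7,682.24 +$253.51 interest = $7,935.75; pay $1,190.36 → $6,745.39
Installment 4: $6,745.39 +$222.60 interest = $6,967.99; pay $1,130.00 → $5,837.99
Installment 5: $5,837.99 +$192.65 interest = $6,030.64; pay $1,130.00 → $4,900.64
Installment 6: $4,900.64 +$161.72 interest = $5,062.36; pay $1,130.00 → $3,932.36
Installment 7: $3,932.36 +$129.77 interest = $4,062.13; pay $1,130.00 → $2,932.13
Installment 8: $2,932.13 +$96.76 interest = $3,028.89; pay $1,130.00 → $1,898.89
Installment 9: $1,898.89 +$62.66 interest = $1,961.55; pay $1,130.00 → $831.55
Installment 10: $831.55 +$27.44 interest = $858.99; pay $858.99 → $0.00

$0.00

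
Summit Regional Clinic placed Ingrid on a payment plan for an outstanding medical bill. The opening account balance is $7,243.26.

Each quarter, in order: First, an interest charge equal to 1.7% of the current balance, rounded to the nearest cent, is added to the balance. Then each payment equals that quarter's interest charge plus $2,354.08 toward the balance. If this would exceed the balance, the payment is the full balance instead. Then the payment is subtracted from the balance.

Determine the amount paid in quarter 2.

Quarter 1: opening $7,243.26; interest $123.14 → $7,366.40; payment $2,477.22; balance $4,889.18
Quarter 2: opening $4,889.18; interest $83.12 → $4,972.30; payment $2,437.20; balance $2,535.10

$2,437.20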